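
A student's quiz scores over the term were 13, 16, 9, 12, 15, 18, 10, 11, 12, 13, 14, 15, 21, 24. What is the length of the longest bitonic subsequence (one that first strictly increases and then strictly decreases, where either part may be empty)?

9

inc[i] = longest strictly increasing subsequence ending at i; dec[i] = longest strictly decreasing subsequence starting at i:
i:      1  2  3  4  5  6  7  8  9 10 11 12 13 14
a[i]:  13 16  9 12 15 18 10 11 12 13 14 15 21 24
inc:    1  2  1  2  3  4  2  3  4  5  6  7  8  9
dec:    3  3  1  2  2  2  1  1  1  1  1  1  1  1
Best peak at i=14 (value 24): inc=9, dec=1, length 9+1−1 = 9.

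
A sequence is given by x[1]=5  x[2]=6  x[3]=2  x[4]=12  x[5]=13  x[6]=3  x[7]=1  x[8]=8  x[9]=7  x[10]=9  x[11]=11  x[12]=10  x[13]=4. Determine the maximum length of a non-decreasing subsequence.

5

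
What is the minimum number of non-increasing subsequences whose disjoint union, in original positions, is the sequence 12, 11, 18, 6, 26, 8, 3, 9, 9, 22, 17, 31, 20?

5

Place each on the leftmost legal pile:
12 → new pile 1 (tops now [12])
11 → pile 1 (tops now [11])
18 → new pile 2 (tops now [11, 18])
6 → pile 1 (tops now [6, 18])
26 → new pile 3 (tops now [6, 18, 26])
8 → pile 2 (tops now [6, 8, 26])
3 → pile 1 (tops now [3, 8, 26])
9 → pile 3 (tops now [3, 8, 9])
9 → pile 3 (tops now [3, 8, 9])
22 → new pile 4 (tops now [3, 8, 9, 22])
17 → pile 4 (tops now [3, 8, 9, 17])
31 → new pile 5 (tops now [3, 8, 9, 17, 31])
20 → pile 5 (tops now [3, 8, 9, 17, 20])
Five piles.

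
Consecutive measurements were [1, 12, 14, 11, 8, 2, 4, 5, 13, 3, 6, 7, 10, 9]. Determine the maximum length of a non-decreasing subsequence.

Track the smallest tail for each achievable length (allowing ties):
1 → extends → [1]
12 → extends → [1, 12]
14 → extends → [1, 12, 14]
11 → replaces 12 → [1, 11, 14]
8 → replaces 11 → [1, 8, 14]
2 → replaces 8 → [1, 2, 14]
4 → replaces 14 → [1, 2, 4]
5 → extends → [1, 2, 4, 5]
13 → extends → [1, 2, 4, 5, 13]
3 → replaces 4 → [1, 2, 3, 5, 13]
6 → replaces 13 → [1, 2, 3, 5, 6]
7 → extends → [1, 2, 3, 5, 6, 7]
10 → extends → [1, 2, 3, 5, 6, 7, 10]
9 → replaces 10 → [1, 2, 3, 5, 6, 7, 9]
Seven tails, so the longest non-decreasing subsequence has length 7 (e.g. 1, 2, 4, 5, 6, 7, 10).

7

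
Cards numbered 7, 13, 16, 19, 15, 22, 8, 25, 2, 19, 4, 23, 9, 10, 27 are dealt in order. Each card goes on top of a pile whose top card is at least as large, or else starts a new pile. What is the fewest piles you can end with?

The minimum number of non-increasing subsequences covering a sequence equals the length of its longest strictly increasing subsequence.
LIS length is 7 (e.g. 7, 13, 16, 19, 22, 25, 27), so 7 piles are needed.

7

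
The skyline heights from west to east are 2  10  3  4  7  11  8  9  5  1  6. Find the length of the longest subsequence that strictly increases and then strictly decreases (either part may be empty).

inc[i] = longest strictly increasing subsequence ending at i; dec[i] = longest strictly decreasing subsequence starting at i:
i:      1  2  3  4  5  6  7  8  9 10 11
a[i]:   2 10  3  4  7 11  8  9  5  1  6
inc:    1  2  2  3  4  5  5  6  4  1  5
dec:    2  4  2  2  3  4  3  3  2  1  1
Best peak at i=6 (value 11): inc=5, dec=4, length 5+4−1 = 8.

8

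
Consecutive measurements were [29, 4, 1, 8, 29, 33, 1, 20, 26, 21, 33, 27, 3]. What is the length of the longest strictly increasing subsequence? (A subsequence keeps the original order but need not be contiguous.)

5

Track the smallest tail for each achievable length (strict):
29 → extends → [29]
4 → replaces 29 → [4]
1 → replaces 4 → [1]
8 → extends → [1, 8]
29 → extends → [1, 8, 29]
33 → extends → [1, 8, 29, 33]
1 → already a tail → [1, 8, 29, 33]
20 → replaces 29 → [1, 8, 20, 33]
26 → replaces 33 → [1, 8, 20, 26]
21 → replaces 26 → [1, 8, 20, 21]
33 → extends → [1, 8, 20, 21, 33]
27 → replaces 33 → [1, 8, 20, 21, 27]
3 → replaces 8 → [1, 3, 20, 21, 27]
Five tails, so the longest strictly increasing subsequence has length 5 (e.g. 4, 8, 20, 26, 33).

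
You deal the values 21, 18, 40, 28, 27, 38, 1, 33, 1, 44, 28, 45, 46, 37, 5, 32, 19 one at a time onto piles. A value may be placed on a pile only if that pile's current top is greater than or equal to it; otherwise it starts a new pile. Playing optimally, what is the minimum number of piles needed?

Place each on the leftmost legal pile:
21 → new pile 1 (tops now [21])
18 → pile 1 (tops now [18])
40 → new pile 2 (tops now [18, 40])
28 → pile 2 (tops now [18, 28])
27 → pile 2 (tops now [18, 27])
38 → new pile 3 (tops now [18, 27, 38])
1 → pile 1 (tops now [1, 27, 38])
33 → pile 3 (tops now [1, 27, 33])
1 → pile 1 (tops now [1, 27, 33])
44 → new pile 4 (tops now [1, 27, 33, 44])
28 → pile 3 (tops now [1, 27, 28, 44])
45 → new pile 5 (tops now [1, 27, 28, 44, 45])
46 → new pile 6 (tops now [1, 27, 28, 44, 45, 46])
37 → pile 4 (tops now [1, 27, 28, 37, 45, 46])
5 → pile 2 (tops now [1, 5, 28, 37, 45, 46])
32 → pile 4 (tops now [1, 5, 28, 32, 45, 46])
19 → pile 3 (tops now [1, 5, 19, 32, 45, 46])
Six piles.

6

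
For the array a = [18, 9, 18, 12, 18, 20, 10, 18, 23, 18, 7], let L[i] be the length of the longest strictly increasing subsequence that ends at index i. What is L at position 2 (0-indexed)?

dp[i] = 1 + max{dp[j] : j<i, a[j]<a[i]} (or 1 if no such j):
i:      0  1  2  3  4  5  6  7  8  9 10
a[i]:  18  9 18 12 18 20 10 18 23 18  7
dp:     1  1  2  2  3  4  2  3  5  3  1
At index 2 the value is 2.

2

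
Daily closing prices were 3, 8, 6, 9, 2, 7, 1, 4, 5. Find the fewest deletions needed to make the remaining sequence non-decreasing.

6

Fewest deletions = n − (longest non-decreasing subsequence).
i:     1 2 3 4 5 6 7 8 9
a[i]:  3 8 6 9 2 7 1 4 5
dp:    1 2 2 3 1 3 1 2 3
max dp = 3, so deletions = 9 − 3 = 6.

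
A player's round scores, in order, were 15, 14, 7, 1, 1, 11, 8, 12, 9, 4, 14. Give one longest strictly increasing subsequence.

7, 11, 12, 14

Patience tails give the LIS length; then backtrack through the dp parents:
15 → extends → [15]
14 → replaces 15 → [14]
7 → replaces 14 → [7]
1 → replaces 7 → [1]
1 → already a tail → [1]
11 → extends → [1, 11]
8 → replaces 11 → [1, 8]
12 → extends → [1, 8, 12]
9 → replaces 12 → [1, 8, 9]
4 → replaces 8 → [1, 4, 9]
14 → extends → [1, 4, 9, 14]
Length 4; one witness is 7, 11, 12, 14.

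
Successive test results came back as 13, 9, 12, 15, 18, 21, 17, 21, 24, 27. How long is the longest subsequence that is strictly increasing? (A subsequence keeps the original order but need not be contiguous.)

7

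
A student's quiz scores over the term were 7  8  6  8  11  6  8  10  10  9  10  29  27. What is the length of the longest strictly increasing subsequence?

5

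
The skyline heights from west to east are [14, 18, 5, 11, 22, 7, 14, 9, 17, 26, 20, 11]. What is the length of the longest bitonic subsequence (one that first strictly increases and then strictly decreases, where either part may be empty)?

inc[i] = longest strictly increasing subsequence ending at i; dec[i] = longest strictly decreasing subsequence starting at i:
i:      1  2  3  4  5  6  7  8  9 10 11 12
a[i]:  14 18  5 11 22  7 14  9 17 26 20 11
inc:    1  2  1  2  3  2  3  3  4  5  5  4
dec:    3  3  1  2  3  1  2  1  2  3  2  1
Best peak at i=10 (value 26): inc=5, dec=3, length 5+3−1 = 7.

7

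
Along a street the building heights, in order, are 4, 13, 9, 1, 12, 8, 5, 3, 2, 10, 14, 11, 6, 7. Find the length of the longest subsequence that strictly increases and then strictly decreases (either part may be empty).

inc[i] = longest strictly increasing subsequence ending at i; dec[i] = longest strictly decreasing subsequence starting at i:
i:      1  2  3  4  5  6  7  8  9 10 11 12 13 14
a[i]:   4 13  9  1 12  8  5  3  2 10 14 11  6  7
inc:    1  2  2  1  3  2  2  2  2  3  4  4  3  4
dec:    3  6  5  1  5  4  3  2  1  2  3  2  1  1
Best peak at i=2 (value 13): inc=2, dec=6, length 2+6−1 = 7.

7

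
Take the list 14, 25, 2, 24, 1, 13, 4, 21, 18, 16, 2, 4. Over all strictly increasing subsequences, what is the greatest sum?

Let S[i] be the best sum of a strictly increasing subsequence ending at i:
i:      1  2  3  4  5  6  7  8  9 10 11 12
a[i]:  14 25  2 24  1 13  4 21 18 16  2  4
S:     14 39  2 38  1 15  6 36 33 31  3  7
Maximum is 39 (e.g. 14 + 25).

39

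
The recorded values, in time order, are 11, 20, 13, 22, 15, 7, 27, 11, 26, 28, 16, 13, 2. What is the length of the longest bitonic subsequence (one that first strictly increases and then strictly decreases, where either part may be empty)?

8

inc[i] = longest strictly increasing subsequence ending at i; dec[i] = longest strictly decreasing subsequence starting at i:
i:      1  2  3  4  5  6  7  8  9 10 11 12 13
a[i]:  11 20 13 22 15  7 27 11 26 28 16 13  2
inc:    1  2  2  3  3  1  4  2  4  5  4  3  1
dec:    3  4  3  4  3  2  5  2  4  4  3  2  1
Best peak at i=7 (value 27): inc=4, dec=5, length 4+5−1 = 8.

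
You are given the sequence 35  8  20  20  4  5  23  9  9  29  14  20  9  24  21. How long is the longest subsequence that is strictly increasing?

Let dp[i] be the length of the longest such subsequence ending at index i:
i:      1  2  3  4  5  6  7  8  9 10 11 12 13 14 15
a[i]:  35  8 20 20  4  5 23  9  9 29 14 20  9 24 21
dp:     1  1  2  2  1  2  3  3  3  4  4  5  3  6  6
Maximum dp value is 6.

6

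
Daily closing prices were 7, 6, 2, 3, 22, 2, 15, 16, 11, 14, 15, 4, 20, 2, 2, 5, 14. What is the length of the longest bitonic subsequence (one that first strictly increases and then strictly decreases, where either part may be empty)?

inc[i] = longest strictly increasing subsequence ending at i; dec[i] = longest strictly decreasing subsequence starting at i:
i:      1  2  3  4  5  6  7  8  9 10 11 12 13 14 15 16 17
a[i]:   7  6  2  3 22  2 15 16 11 14 15  4 20  2  2  5 14
inc:    1  1  1  2  3  1  3  4  3  4  5  3  6  1  1  4  5
dec:    4  3  1  2  5  1  4  4  3  3  3  2  2  1  1  1  1
Best peak at i=5 (value 22): inc=3, dec=5, length 3+5−1 = 7.

7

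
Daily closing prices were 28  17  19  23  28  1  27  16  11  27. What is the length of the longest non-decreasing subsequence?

Track the smallest tail for each achievable length (allowing ties):
28 → extends → [28]
17 → replaces 28 → [17]
19 → extends → [17, 19]
23 → extends → [17, 19, 23]
28 → extends → [17, 19, 23, 28]
1 → replaces 17 → [1, 19, 23, 28]
27 → replaces 28 → [1, 19, 23, 27]
16 → replaces 19 → [1, 16, 23, 27]
11 → replaces 16 → [1, 11, 23, 27]
27 → extends → [1, 11, 23, 27, 27]
Five tails, so the longest non-decreasing subsequence has length 5 (e.g. 17, 19, 23, 27, 27).

5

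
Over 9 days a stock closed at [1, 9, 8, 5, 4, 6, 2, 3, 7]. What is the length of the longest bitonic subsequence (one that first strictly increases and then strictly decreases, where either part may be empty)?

6

inc[i] = longest strictly increasing subsequence ending at i; dec[i] = longest strictly decreasing subsequence starting at i:
i:     1 2 3 4 5 6 7 8 9
a[i]:  1 9 8 5 4 6 2 3 7
inc:   1 2 2 2 2 3 2 3 4
dec:   1 5 4 3 2 2 1 1 1
Best peak at i=2 (value 9): inc=2, dec=5, length 2+5−1 = 6.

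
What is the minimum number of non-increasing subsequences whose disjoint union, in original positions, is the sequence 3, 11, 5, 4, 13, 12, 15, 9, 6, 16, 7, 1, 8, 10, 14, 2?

7

Place each on the leftmost legal pile:
3 → new pile 1 (tops now [3])
11 → new pile 2 (tops now [3, 11])
5 → pile 2 (tops now [3, 5])
4 → pile 2 (tops now [3, 4])
13 → new pile 3 (tops now [3, 4, 13])
12 → pile 3 (tops now [3, 4, 12])
15 → new pile 4 (tops now [3, 4, 12, 15])
9 → pile 3 (tops now [3, 4, 9, 15])
6 → pile 3 (tops now [3, 4, 6, 15])
16 → new pile 5 (tops now [3, 4, 6, 15, 16])
7 → pile 4 (tops now [3, 4, 6, 7, 16])
1 → pile 1 (tops now [1, 4, 6, 7, 16])
8 → pile 5 (tops now [1, 4, 6, 7, 8])
10 → new pile 6 (tops now [1, 4, 6, 7, 8, 10])
14 → new pile 7 (tops now [1, 4, 6, 7, 8, 10, 14])
2 → pile 2 (tops now [1, 2, 6, 7, 8, 10, 14])
Seven piles.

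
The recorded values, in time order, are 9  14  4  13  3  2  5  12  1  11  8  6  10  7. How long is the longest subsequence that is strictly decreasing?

6

Let dp[i] be the longest strictly decreasing subsequence ending at i:
i:      1  2  3  4  5  6  7  8  9 10 11 12 13 14
a[i]:   9 14  4 13  3  2  5 12  1 11  8  6 10  7
dp:     1  1  2  2  3  4  3  3  5  4  5  6  5  6
Maximum is 6.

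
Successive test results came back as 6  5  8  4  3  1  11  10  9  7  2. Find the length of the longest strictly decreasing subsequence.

5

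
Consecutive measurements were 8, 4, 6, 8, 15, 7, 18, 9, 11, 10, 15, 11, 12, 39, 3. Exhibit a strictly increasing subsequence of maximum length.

Patience tails give the LIS length; then backtrack through the dp parents:
8 → extends → [8]
4 → replaces 8 → [4]
6 → extends → [4, 6]
8 → extends → [4, 6, 8]
15 → extends → [4, 6, 8, 15]
7 → replaces 8 → [4, 6, 7, 15]
18 → extends → [4, 6, 7, 15, 18]
9 → replaces 15 → [4, 6, 7, 9, 18]
11 → replaces 18 → [4, 6, 7, 9, 11]
10 → replaces 11 → [4, 6, 7, 9, 10]
15 → extends → [4, 6, 7, 9, 10, 15]
11 → replaces 15 → [4, 6, 7, 9, 10, 11]
12 → extends → [4, 6, 7, 9, 10, 11, 12]
39 → extends → [4, 6, 7, 9, 10, 11, 12, 39]
3 → replaces 4 → [3, 6, 7, 9, 10, 11, 12, 39]
Length 8; one witness is 4, 6, 8, 9, 10, 11, 12, 39.

4, 6, 8, 9, 10, 11, 12, 39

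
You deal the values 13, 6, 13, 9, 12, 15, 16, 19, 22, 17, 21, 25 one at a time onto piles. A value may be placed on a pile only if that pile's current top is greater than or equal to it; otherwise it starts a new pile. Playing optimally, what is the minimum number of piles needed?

8

Place each on the leftmost legal pile:
13 → new pile 1 (tops now [13])
6 → pile 1 (tops now [6])
13 → new pile 2 (tops now [6, 13])
9 → pile 2 (tops now [6, 9])
12 → new pile 3 (tops now [6, 9, 12])
15 → new pile 4 (tops now [6, 9, 12, 15])
16 → new pile 5 (tops now [6, 9, 12, 15, 16])
19 → new pile 6 (tops now [6, 9, 12, 15, 16, 19])
22 → new pile 7 (tops now [6, 9, 12, 15, 16, 19, 22])
17 → pile 6 (tops now [6, 9, 12, 15, 16, 17, 22])
21 → pile 7 (tops now [6, 9, 12, 15, 16, 17, 21])
25 → new pile 8 (tops now [6, 9, 12, 15, 16, 17, 21, 25])
Eight piles.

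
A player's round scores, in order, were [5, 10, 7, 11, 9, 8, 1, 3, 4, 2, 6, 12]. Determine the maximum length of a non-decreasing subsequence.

Track the smallest tail for each achievable length (allowing ties):
5 → extends → [5]
10 → extends → [5, 10]
7 → replaces 10 → [5, 7]
11 → extends → [5, 7, 11]
9 → replaces 11 → [5, 7, 9]
8 → replaces 9 → [5, 7, 8]
1 → replaces 5 → [1, 7, 8]
3 → replaces 7 → [1, 3, 8]
4 → replaces 8 → [1, 3, 4]
2 → replaces 3 → [1, 2, 4]
6 → extends → [1, 2, 4, 6]
12 → extends → [1, 2, 4, 6, 12]
Five tails, so the longest non-decreasing subsequence has length 5 (e.g. 1, 3, 4, 6, 12).

5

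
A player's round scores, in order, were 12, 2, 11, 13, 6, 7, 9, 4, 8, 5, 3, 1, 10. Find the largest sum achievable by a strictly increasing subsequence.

Let S[i] be the best sum of a strictly increasing subsequence ending at i:
i:      1  2  3  4  5  6  7  8  9 10 11 12 13
a[i]:  12  2 11 13  6  7  9  4  8  5  3  1 10
S:     12  2 13 26  8 15 24  6 23 11  5  1 34
Maximum is 34 (e.g. 2 + 6 + 7 + 9 + 10).

34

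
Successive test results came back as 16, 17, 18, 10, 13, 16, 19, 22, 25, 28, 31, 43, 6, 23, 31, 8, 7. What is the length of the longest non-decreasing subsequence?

9

Let dp[i] be the length of the longest such subsequence ending at index i:
i:      1  2  3  4  5  6  7  8  9 10 11 12 13 14 15 16 17
a[i]:  16 17 18 10 13 16 19 22 25 28 31 43  6 23 31  8  7
dp:     1  2  3  1  2  3  4  5  6  7  8  9  1  6  9  2  2
Maximum dp value is 9.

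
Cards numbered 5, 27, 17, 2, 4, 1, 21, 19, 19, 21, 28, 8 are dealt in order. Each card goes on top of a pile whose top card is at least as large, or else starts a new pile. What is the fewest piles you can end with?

5

Place each on the leftmost legal pile:
5 → new pile 1 (tops now [5])
27 → new pile 2 (tops now [5, 27])
17 → pile 2 (tops now [5, 17])
2 → pile 1 (tops now [2, 17])
4 → pile 2 (tops now [2, 4])
1 → pile 1 (tops now [1, 4])
21 → new pile 3 (tops now [1, 4, 21])
19 → pile 3 (tops now [1, 4, 19])
19 → pile 3 (tops now [1, 4, 19])
21 → new pile 4 (tops now [1, 4, 19, 21])
28 → new pile 5 (tops now [1, 4, 19, 21, 28])
8 → pile 3 (tops now [1, 4, 8, 21, 28])
Five piles.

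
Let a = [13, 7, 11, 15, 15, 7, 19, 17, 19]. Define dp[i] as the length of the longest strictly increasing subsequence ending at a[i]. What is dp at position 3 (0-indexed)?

3

dp[i] = 1 + max{dp[j] : j<i, a[j]<a[i]} (or 1 if no such j):
i:      0  1  2  3  4  5  6  7  8
a[i]:  13  7 11 15 15  7 19 17 19
dp:     1  1  2  3  3  1  4  4  5
At index 3 the value is 3.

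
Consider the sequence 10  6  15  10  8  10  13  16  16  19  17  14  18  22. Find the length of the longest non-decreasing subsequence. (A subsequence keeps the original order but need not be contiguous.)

9

Track the smallest tail for each achievable length (allowing ties):
10 → extends → [10]
6 → replaces 10 → [6]
15 → extends → [6, 15]
10 → replaces 15 → [6, 10]
8 → replaces 10 → [6, 8]
10 → extends → [6, 8, 10]
13 → extends → [6, 8, 10, 13]
16 → extends → [6, 8, 10, 13, 16]
16 → extends → [6, 8, 10, 13, 16, 16]
19 → extends → [6, 8, 10, 13, 16, 16, 19]
17 → replaces 19 → [6, 8, 10, 13, 16, 16, 17]
14 → replaces 16 → [6, 8, 10, 13, 14, 16, 17]
18 → extends → [6, 8, 10, 13, 14, 16, 17, 18]
22 → extends → [6, 8, 10, 13, 14, 16, 17, 18, 22]
Nine tails, so the longest non-decreasing subsequence has length 9 (e.g. 10, 10, 10, 13, 16, 16, 17, 18, 22).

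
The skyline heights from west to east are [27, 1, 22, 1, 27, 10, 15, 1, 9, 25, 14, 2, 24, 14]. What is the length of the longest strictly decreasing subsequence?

Negate each value so 'decreasing' becomes 'increasing', then run patience tails on the negated sequence:
-27 → extends → [-27]
-1 → extends → [-27, -1]
-22 → replaces -1 → [-27, -22]
-1 → extends → [-27, -22, -1]
-27 → already a tail → [-27, -22, -1]
-10 → replaces -1 → [-27, -22, -10]
-15 → replaces -10 → [-27, -22, -15]
-1 → extends → [-27, -22, -15, -1]
-9 → replaces -1 → [-27, -22, -15, -9]
-25 → replaces -22 → [-27, -25, -15, -9]
-14 → replaces -9 → [-27, -25, -15, -14]
-2 → extends → [-27, -25, -15, -14, -2]
-24 → replaces -15 → [-27, -25, -24, -14, -2]
-14 → already a tail → [-27, -25, -24, -14, -2]
Five tails, so the longest strictly decreasing subsequence of the original has length 5.

5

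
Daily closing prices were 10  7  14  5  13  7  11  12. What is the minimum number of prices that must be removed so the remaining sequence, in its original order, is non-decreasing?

Fewest deletions = n − (longest non-decreasing subsequence).
Patience tails:
10 → extends → [10]
7 → replaces 10 → [7]
14 → extends → [7, 14]
5 → replaces 7 → [5, 14]
13 → replaces 14 → [5, 13]
7 → replaces 13 → [5, 7]
11 → extends → [5, 7, 11]
12 → extends → [5, 7, 11, 12]
Longest non-decreasing subsequence has length 4, so deletions = 8 − 4 = 4.

4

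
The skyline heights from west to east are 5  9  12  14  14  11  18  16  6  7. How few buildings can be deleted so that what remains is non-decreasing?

Fewest deletions = n − (longest non-decreasing subsequence).
i:      1  2  3  4  5  6  7  8  9 10
a[i]:   5  9 12 14 14 11 18 16  6  7
dp:     1  2  3  4  5  3  6  6  2  3
max dp = 6, so deletions = 10 − 6 = 4.

4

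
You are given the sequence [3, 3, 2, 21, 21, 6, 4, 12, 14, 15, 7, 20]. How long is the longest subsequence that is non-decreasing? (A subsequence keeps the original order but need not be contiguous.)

7

Track the smallest tail for each achievable length (allowing ties):
3 → extends → [3]
3 → extends → [3, 3]
2 → replaces 3 → [2, 3]
21 → extends → [2, 3, 21]
21 → extends → [2, 3, 21, 21]
6 → replaces 21 → [2, 3, 6, 21]
4 → replaces 6 → [2, 3, 4, 21]
12 → replaces 21 → [2, 3, 4, 12]
14 → extends → [2, 3, 4, 12, 14]
15 → extends → [2, 3, 4, 12, 14, 15]
7 → replaces 12 → [2, 3, 4, 7, 14, 15]
20 → extends → [2, 3, 4, 7, 14, 15, 20]
Seven tails, so the longest non-decreasing subsequence has length 7 (e.g. 3, 3, 6, 12, 14, 15, 20).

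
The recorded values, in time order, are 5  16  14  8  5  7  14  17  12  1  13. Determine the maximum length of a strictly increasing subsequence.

4

Let dp[i] be the length of the longest such subsequence ending at index i:
i:      1  2  3  4  5  6  7  8  9 10 11
a[i]:   5 16 14  8  5  7 14 17 12  1 13
dp:     1  2  2  2  1  2  3  4  3  1  4
Maximum dp value is 4.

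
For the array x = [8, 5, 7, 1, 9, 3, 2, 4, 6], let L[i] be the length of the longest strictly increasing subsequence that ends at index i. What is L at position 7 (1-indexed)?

dp[i] = 1 + max{dp[j] : j<i, x[j]<x[i]} (or 1 if no such j):
i:     1 2 3 4 5 6 7 8 9
x[i]:  8 5 7 1 9 3 2 4 6
dp:    1 1 2 1 3 2 2 3 4
At index 7 the value is 2.

2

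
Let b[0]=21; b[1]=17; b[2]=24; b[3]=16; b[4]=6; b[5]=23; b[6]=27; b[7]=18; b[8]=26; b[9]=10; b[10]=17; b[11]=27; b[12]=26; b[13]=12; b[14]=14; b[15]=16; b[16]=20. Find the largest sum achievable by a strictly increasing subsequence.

98

Let S[i] be the best sum of a strictly increasing subsequence ending at i:
i:      0  1  2  3  4  5  6  7  8  9 10 11 12 13 14 15 16
b[i]:  21 17 24 16  6 23 27 18 26 10 17 27 26 12 14 16 20
S:     21 17 45 16  6 44 72 35 71 16 33 98 71 28 42 58 78
Maximum is 98 (e.g. 21 + 24 + 26 + 27).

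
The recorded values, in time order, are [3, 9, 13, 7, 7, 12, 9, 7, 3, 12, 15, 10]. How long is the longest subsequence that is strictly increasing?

5

Track the smallest tail for each achievable length (strict):
3 → extends → [3]
9 → extends → [3, 9]
13 → extends → [3, 9, 13]
7 → replaces 9 → [3, 7, 13]
7 → already a tail → [3, 7, 13]
12 → replaces 13 → [3, 7, 12]
9 → replaces 12 → [3, 7, 9]
7 → already a tail → [3, 7, 9]
3 → already a tail → [3, 7, 9]
12 → extends → [3, 7, 9, 12]
15 → extends → [3, 7, 9, 12, 15]
10 → replaces 12 → [3, 7, 9, 10, 15]
Five tails, so the longest strictly increasing subsequence has length 5 (e.g. 3, 7, 9, 12, 15).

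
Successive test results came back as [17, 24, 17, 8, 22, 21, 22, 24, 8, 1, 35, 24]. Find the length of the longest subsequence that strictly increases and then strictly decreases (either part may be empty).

6

inc[i] = longest strictly increasing subsequence ending at i; dec[i] = longest strictly decreasing subsequence starting at i:
i:      1  2  3  4  5  6  7  8  9 10 11 12
a[i]:  17 24 17  8 22 21 22 24  8  1 35 24
inc:    1  2  1  1  2  2  3  4  1  1  5  4
dec:    3  5  3  2  4  3  3  3  2  1  2  1
Best peak at i=2 (value 24): inc=2, dec=5, length 2+5−1 = 6.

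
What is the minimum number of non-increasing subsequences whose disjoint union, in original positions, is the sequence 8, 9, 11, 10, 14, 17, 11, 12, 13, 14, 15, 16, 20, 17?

Place each on the leftmost legal pile:
8 → new pile 1 (tops now [8])
9 → new pile 2 (tops now [8, 9])
11 → new pile 3 (tops now [8, 9, 11])
10 → pile 3 (tops now [8, 9, 10])
14 → new pile 4 (tops now [8, 9, 10, 14])
17 → new pile 5 (tops now [8, 9, 10, 14, 17])
11 → pile 4 (tops now [8, 9, 10, 11, 17])
12 → pile 5 (tops now [8, 9, 10, 11, 12])
13 → new pile 6 (tops now [8, 9, 10, 11, 12, 13])
14 → new pile 7 (tops now [8, 9, 10, 11, 12, 13, 14])
15 → new pile 8 (tops now [8, 9, 10, 11, 12, 13, 14, 15])
16 → new pile 9 (tops now [8, 9, 10, 11, 12, 13, 14, 15, 16])
20 → new pile 10 (tops now [8, 9, 10, 11, 12, 13, 14, 15, 16, 20])
17 → pile 10 (tops now [8, 9, 10, 11, 12, 13, 14, 15, 16, 17])
Ten piles.

10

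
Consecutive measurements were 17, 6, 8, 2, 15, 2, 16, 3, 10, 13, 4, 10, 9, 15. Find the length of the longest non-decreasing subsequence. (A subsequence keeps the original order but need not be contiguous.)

Let dp[i] be the length of the longest such subsequence ending at index i:
i:      1  2  3  4  5  6  7  8  9 10 11 12 13 14
a[i]:  17  6  8  2 15  2 16  3 10 13  4 10  9 15
dp:     1  1  2  1  3  2  4  3  4  5  4  5  5  6
Maximum dp value is 6.

6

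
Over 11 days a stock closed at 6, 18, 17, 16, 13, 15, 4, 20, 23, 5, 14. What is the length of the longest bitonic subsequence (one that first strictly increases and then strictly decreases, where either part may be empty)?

6

inc[i] = longest strictly increasing subsequence ending at i; dec[i] = longest strictly decreasing subsequence starting at i:
i:      1  2  3  4  5  6  7  8  9 10 11
a[i]:   6 18 17 16 13 15  4 20 23  5 14
inc:    1  2  2  2  2  3  1  4  5  2  3
dec:    2  5  4  3  2  2  1  2  2  1  1
Best peak at i=2 (value 18): inc=2, dec=5, length 2+5−1 = 6.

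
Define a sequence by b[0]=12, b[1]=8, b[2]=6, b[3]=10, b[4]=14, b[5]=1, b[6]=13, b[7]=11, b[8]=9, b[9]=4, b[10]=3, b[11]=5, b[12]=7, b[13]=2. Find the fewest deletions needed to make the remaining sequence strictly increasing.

10

Fewest deletions = n − (longest strictly increasing subsequence).
Patience tails:
12 → extends → [12]
8 → replaces 12 → [8]
6 → replaces 8 → [6]
10 → extends → [6, 10]
14 → extends → [6, 10, 14]
1 → replaces 6 → [1, 10, 14]
13 → replaces 14 → [1, 10, 13]
11 → replaces 13 → [1, 10, 11]
9 → replaces 10 → [1, 9, 11]
4 → replaces 9 → [1, 4, 11]
3 → replaces 4 → [1, 3, 11]
5 → replaces 11 → [1, 3, 5]
7 → extends → [1, 3, 5, 7]
2 → replaces 3 → [1, 2, 5, 7]
Longest strictly increasing subsequence has length 4, so deletions = 14 − 4 = 10.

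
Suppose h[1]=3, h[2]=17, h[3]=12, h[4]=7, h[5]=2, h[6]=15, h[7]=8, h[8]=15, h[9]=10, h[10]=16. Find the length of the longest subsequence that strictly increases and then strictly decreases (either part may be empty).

5

inc[i] = longest strictly increasing subsequence ending at i; dec[i] = longest strictly decreasing subsequence starting at i:
i:      1  2  3  4  5  6  7  8  9 10
h[i]:   3 17 12  7  2 15  8 15 10 16
inc:    1  2  2  2  1  3  3  4  4  5
dec:    2  4  3  2  1  2  1  2  1  1
Best peak at i=2 (value 17): inc=2, dec=4, length 2+4−1 = 5.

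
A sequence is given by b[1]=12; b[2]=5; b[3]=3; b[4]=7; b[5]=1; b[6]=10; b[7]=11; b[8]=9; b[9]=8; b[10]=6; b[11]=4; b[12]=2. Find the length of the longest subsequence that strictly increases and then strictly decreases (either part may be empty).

9

inc[i] = longest strictly increasing subsequence ending at i; dec[i] = longest strictly decreasing subsequence starting at i:
i:      1  2  3  4  5  6  7  8  9 10 11 12
b[i]:  12  5  3  7  1 10 11  9  8  6  4  2
inc:    1  1  1  2  1  3  4  3  3  2  2  2
dec:    7  3  2  4  1  6  6  5  4  3  2  1
Best peak at i=7 (value 11): inc=4, dec=6, length 4+6−1 = 9.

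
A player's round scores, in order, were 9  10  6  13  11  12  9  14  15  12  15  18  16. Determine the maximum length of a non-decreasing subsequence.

8

Track the smallest tail for each achievable length (allowing ties):
9 → extends → [9]
10 → extends → [9, 10]
6 → replaces 9 → [6, 10]
13 → extends → [6, 10, 13]
11 → replaces 13 → [6, 10, 11]
12 → extends → [6, 10, 11, 12]
9 → replaces 10 → [6, 9, 11, 12]
14 → extends → [6, 9, 11, 12, 14]
15 → extends → [6, 9, 11, 12, 14, 15]
12 → replaces 14 → [6, 9, 11, 12, 12, 15]
15 → extends → [6, 9, 11, 12, 12, 15, 15]
18 → extends → [6, 9, 11, 12, 12, 15, 15, 18]
16 → replaces 18 → [6, 9, 11, 12, 12, 15, 15, 16]
Eight tails, so the longest non-decreasing subsequence has length 8 (e.g. 9, 10, 11, 12, 14, 15, 15, 18).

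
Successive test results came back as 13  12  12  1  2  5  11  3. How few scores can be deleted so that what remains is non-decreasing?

Fewest deletions = n − (longest non-decreasing subsequence).
Patience tails:
13 → extends → [13]
12 → replaces 13 → [12]
12 → extends → [12, 12]
1 → replaces 12 → [1, 12]
2 → replaces 12 → [1, 2]
5 → extends → [1, 2, 5]
11 → extends → [1, 2, 5, 11]
3 → replaces 5 → [1, 2, 3, 11]
Longest non-decreasing subsequence has length 4, so deletions = 8 − 4 = 4.

4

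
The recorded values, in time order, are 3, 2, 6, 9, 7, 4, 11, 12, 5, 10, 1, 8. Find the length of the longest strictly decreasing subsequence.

4

Negate each value so 'decreasing' becomes 'increasing', then run patience tails on the negated sequence:
-3 → extends → [-3]
-2 → extends → [-3, -2]
-6 → replaces -3 → [-6, -2]
-9 → replaces -6 → [-9, -2]
-7 → replaces -2 → [-9, -7]
-4 → extends → [-9, -7, -4]
-11 → replaces -9 → [-11, -7, -4]
-12 → replaces -11 → [-12, -7, -4]
-5 → replaces -4 → [-12, -7, -5]
-10 → replaces -7 → [-12, -10, -5]
-1 → extends → [-12, -10, -5, -1]
-8 → replaces -5 → [-12, -10, -8, -1]
Four tails, so the longest strictly decreasing subsequence of the original has length 4.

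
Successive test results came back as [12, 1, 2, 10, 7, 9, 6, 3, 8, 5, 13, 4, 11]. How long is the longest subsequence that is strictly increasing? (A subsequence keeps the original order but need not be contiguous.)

5

Track the smallest tail for each achievable length (strict):
12 → extends → [12]
1 → replaces 12 → [1]
2 → extends → [1, 2]
10 → extends → [1, 2, 10]
7 → replaces 10 → [1, 2, 7]
9 → extends → [1, 2, 7, 9]
6 → replaces 7 → [1, 2, 6, 9]
3 → replaces 6 → [1, 2, 3, 9]
8 → replaces 9 → [1, 2, 3, 8]
5 → replaces 8 → [1, 2, 3, 5]
13 → extends → [1, 2, 3, 5, 13]
4 → replaces 5 → [1, 2, 3, 4, 13]
11 → replaces 13 → [1, 2, 3, 4, 11]
Five tails, so the longest strictly increasing subsequence has length 5 (e.g. 1, 2, 7, 9, 13).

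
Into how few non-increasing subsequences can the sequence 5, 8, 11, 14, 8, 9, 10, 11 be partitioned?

Place each on the leftmost legal pile:
5 → new pile 1 (tops now [5])
8 → new pile 2 (tops now [5, 8])
11 → new pile 3 (tops now [5, 8, 11])
14 → new pile 4 (tops now [5, 8, 11, 14])
8 → pile 2 (tops now [5, 8, 11, 14])
9 → pile 3 (tops now [5, 8, 9, 14])
10 → pile 4 (tops now [5, 8, 9, 10])
11 → new pile 5 (tops now [5, 8, 9, 10, 11])
Five piles.

5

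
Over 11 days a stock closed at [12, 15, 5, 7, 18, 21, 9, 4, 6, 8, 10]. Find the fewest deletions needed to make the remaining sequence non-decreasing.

Fewest deletions = n − (longest non-decreasing subsequence).
Patience tails:
12 → extends → [12]
15 → extends → [12, 15]
5 → replaces 12 → [5, 15]
7 → replaces 15 → [5, 7]
18 → extends → [5, 7, 18]
21 → extends → [5, 7, 18, 21]
9 → replaces 18 → [5, 7, 9, 21]
4 → replaces 5 → [4, 7, 9, 21]
6 → replaces 7 → [4, 6, 9, 21]
8 → replaces 9 → [4, 6, 8, 21]
10 → replaces 21 → [4, 6, 8, 10]
Longest non-decreasing subsequence has length 4, so deletions = 11 − 4 = 7.

7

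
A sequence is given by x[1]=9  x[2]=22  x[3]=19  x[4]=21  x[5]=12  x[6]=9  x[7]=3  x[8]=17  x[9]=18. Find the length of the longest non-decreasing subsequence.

4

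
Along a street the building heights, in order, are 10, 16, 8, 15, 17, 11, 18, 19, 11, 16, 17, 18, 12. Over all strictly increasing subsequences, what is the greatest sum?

80

Let S[i] be the best sum of a strictly increasing subsequence ending at i:
i:      1  2  3  4  5  6  7  8  9 10 11 12 13
a[i]:  10 16  8 15 17 11 18 19 11 16 17 18 12
S:     10 26  8 25 43 21 61 80 21 41 58 76 33
Maximum is 80 (e.g. 10 + 16 + 17 + 18 + 19).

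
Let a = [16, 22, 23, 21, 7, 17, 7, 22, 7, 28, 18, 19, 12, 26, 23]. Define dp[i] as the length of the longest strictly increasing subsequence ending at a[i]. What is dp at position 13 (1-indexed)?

2

dp[i] = 1 + max{dp[j] : j<i, a[j]<a[i]} (or 1 if no such j):
i:      1  2  3  4  5  6  7  8  9 10 11 12 13 14 15
a[i]:  16 22 23 21  7 17  7 22  7 28 18 19 12 26 23
dp:     1  2  3  2  1  2  1  3  1  4  3  4  2  5  5
At index 13 the value is 2.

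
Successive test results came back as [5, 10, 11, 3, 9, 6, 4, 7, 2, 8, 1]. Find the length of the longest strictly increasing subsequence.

4

Track the smallest tail for each achievable length (strict):
5 → extends → [5]
10 → extends → [5, 10]
11 → extends → [5, 10, 11]
3 → replaces 5 → [3, 10, 11]
9 → replaces 10 → [3, 9, 11]
6 → replaces 9 → [3, 6, 11]
4 → replaces 6 → [3, 4, 11]
7 → replaces 11 → [3, 4, 7]
2 → replaces 3 → [2, 4, 7]
8 → extends → [2, 4, 7, 8]
1 → replaces 2 → [1, 4, 7, 8]
Four tails, so the longest strictly increasing subsequence has length 4 (e.g. 5, 6, 7, 8).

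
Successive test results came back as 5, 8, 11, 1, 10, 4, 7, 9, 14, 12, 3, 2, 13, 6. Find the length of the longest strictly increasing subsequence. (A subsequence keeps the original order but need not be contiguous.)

Track the smallest tail for each achievable length (strict):
5 → extends → [5]
8 → extends → [5, 8]
11 → extends → [5, 8, 11]
1 → replaces 5 → [1, 8, 11]
10 → replaces 11 → [1, 8, 10]
4 → replaces 8 → [1, 4, 10]
7 → replaces 10 → [1, 4, 7]
9 → extends → [1, 4, 7, 9]
14 → extends → [1, 4, 7, 9, 14]
12 → replaces 14 → [1, 4, 7, 9, 12]
3 → replaces 4 → [1, 3, 7, 9, 12]
2 → replaces 3 → [1, 2, 7, 9, 12]
13 → extends → [1, 2, 7, 9, 12, 13]
6 → replaces 7 → [1, 2, 6, 9, 12, 13]
Six tails, so the longest strictly increasing subsequence has length 6 (e.g. 1, 4, 7, 9, 12, 13).

6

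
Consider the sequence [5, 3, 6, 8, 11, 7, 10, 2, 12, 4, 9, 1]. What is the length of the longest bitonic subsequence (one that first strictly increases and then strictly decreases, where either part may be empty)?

7

inc[i] = longest strictly increasing subsequence ending at i; dec[i] = longest strictly decreasing subsequence starting at i:
i:      1  2  3  4  5  6  7  8  9 10 11 12
a[i]:   5  3  6  8 11  7 10  2 12  4  9  1
inc:    1  1  2  3  4  3  4  1  5  2  4  1
dec:    4  3  3  4  4  3  3  2  3  2  2  1
Best peak at i=5 (value 11): inc=4, dec=4, length 4+4−1 = 7.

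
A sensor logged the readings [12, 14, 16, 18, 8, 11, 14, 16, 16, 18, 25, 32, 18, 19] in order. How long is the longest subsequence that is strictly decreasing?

Let dp[i] be the longest strictly decreasing subsequence ending at i:
i:      1  2  3  4  5  6  7  8  9 10 11 12 13 14
a[i]:  12 14 16 18  8 11 14 16 16 18 25 32 18 19
dp:     1  1  1  1  2  2  2  2  2  1  1  1  2  2
Maximum is 2.

2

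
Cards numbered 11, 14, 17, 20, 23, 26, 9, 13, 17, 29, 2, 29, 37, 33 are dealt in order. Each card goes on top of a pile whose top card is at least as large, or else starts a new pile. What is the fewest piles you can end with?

8

Place each on the leftmost legal pile:
11 → new pile 1 (tops now [11])
14 → new pile 2 (tops now [11, 14])
17 → new pile 3 (tops now [11, 14, 17])
20 → new pile 4 (tops now [11, 14, 17, 20])
23 → new pile 5 (tops now [11, 14, 17, 20, 23])
26 → new pile 6 (tops now [11, 14, 17, 20, 23, 26])
9 → pile 1 (tops now [9, 14, 17, 20, 23, 26])
13 → pile 2 (tops now [9, 13, 17, 20, 23, 26])
17 → pile 3 (tops now [9, 13, 17, 20, 23, 26])
29 → new pile 7 (tops now [9, 13, 17, 20, 23, 26, 29])
2 → pile 1 (tops now [2, 13, 17, 20, 23, 26, 29])
29 → pile 7 (tops now [2, 13, 17, 20, 23, 26, 29])
37 → new pile 8 (tops now [2, 13, 17, 20, 23, 26, 29, 37])
33 → pile 8 (tops now [2, 13, 17, 20, 23, 26, 29, 33])
Eight piles.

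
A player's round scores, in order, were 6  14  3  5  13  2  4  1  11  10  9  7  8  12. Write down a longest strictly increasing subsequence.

Patience tails give the LIS length; then backtrack through the dp parents:
6 → extends → [6]
14 → extends → [6, 14]
3 → replaces 6 → [3, 14]
5 → replaces 14 → [3, 5]
13 → extends → [3, 5, 13]
2 → replaces 3 → [2, 5, 13]
4 → replaces 5 → [2, 4, 13]
1 → replaces 2 → [1, 4, 13]
11 → replaces 13 → [1, 4, 11]
10 → replaces 11 → [1, 4, 10]
9 → replaces 10 → [1, 4, 9]
7 → replaces 9 → [1, 4, 7]
8 → extends → [1, 4, 7, 8]
12 → extends → [1, 4, 7, 8, 12]
Length 5; one witness is 3, 5, 7, 8, 12.

3, 5, 7, 8, 12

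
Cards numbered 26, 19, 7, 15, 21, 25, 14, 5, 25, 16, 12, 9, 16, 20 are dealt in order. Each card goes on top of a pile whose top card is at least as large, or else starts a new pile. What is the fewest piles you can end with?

Place each on the leftmost legal pile:
26 → new pile 1 (tops now [26])
19 → pile 1 (tops now [19])
7 → pile 1 (tops now [7])
15 → new pile 2 (tops now [7, 15])
21 → new pile 3 (tops now [7, 15, 21])
25 → new pile 4 (tops now [7, 15, 21, 25])
14 → pile 2 (tops now [7, 14, 21, 25])
5 → pile 1 (tops now [5, 14, 21, 25])
25 → pile 4 (tops now [5, 14, 21, 25])
16 → pile 3 (tops now [5, 14, 16, 25])
12 → pile 2 (tops now [5, 12, 16, 25])
9 → pile 2 (tops now [5, 9, 16, 25])
16 → pile 3 (tops now [5, 9, 16, 25])
20 → pile 4 (tops now [5, 9, 16, 20])
Four piles.

4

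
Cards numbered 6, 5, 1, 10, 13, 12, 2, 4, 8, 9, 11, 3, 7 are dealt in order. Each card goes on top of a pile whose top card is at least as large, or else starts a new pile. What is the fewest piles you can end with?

6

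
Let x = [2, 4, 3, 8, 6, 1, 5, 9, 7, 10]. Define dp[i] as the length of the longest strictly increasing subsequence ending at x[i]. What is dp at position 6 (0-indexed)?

3

dp[i] = 1 + max{dp[j] : j<i, x[j]<x[i]} (or 1 if no such j):
i:      0  1  2  3  4  5  6  7  8  9
x[i]:   2  4  3  8  6  1  5  9  7 10
dp:     1  2  2  3  3  1  3  4  4  5
At index 6 the value is 3.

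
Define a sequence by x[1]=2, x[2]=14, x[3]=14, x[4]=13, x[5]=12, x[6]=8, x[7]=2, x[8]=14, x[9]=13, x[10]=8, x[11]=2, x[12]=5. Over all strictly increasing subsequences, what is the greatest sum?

29

Let S[i] be the best sum of a strictly increasing subsequence ending at i:
i:      1  2  3  4  5  6  7  8  9 10 11 12
x[i]:   2 14 14 13 12  8  2 14 13  8  2  5
S:      2 16 16 15 14 10  2 29 27 10  2  7
Maximum is 29 (e.g. 2 + 13 + 14).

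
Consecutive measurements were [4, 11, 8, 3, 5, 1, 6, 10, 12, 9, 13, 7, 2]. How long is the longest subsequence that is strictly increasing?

Let dp[i] be the length of the longest such subsequence ending at index i:
i:      1  2  3  4  5  6  7  8  9 10 11 12 13
a[i]:   4 11  8  3  5  1  6 10 12  9 13  7  2
dp:     1  2  2  1  2  1  3  4  5  4  6  4  2
Maximum dp value is 6.

6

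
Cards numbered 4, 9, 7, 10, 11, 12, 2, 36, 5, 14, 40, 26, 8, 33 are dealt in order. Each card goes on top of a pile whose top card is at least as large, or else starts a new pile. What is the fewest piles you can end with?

8

Place each on the leftmost legal pile:
4 → new pile 1 (tops now [4])
9 → new pile 2 (tops now [4, 9])
7 → pile 2 (tops now [4, 7])
10 → new pile 3 (tops now [4, 7, 10])
11 → new pile 4 (tops now [4, 7, 10, 11])
12 → new pile 5 (tops now [4, 7, 10, 11, 12])
2 → pile 1 (tops now [2, 7, 10, 11, 12])
36 → new pile 6 (tops now [2, 7, 10, 11, 12, 36])
5 → pile 2 (tops now [2, 5, 10, 11, 12, 36])
14 → pile 6 (tops now [2, 5, 10, 11, 12, 14])
40 → new pile 7 (tops now [2, 5, 10, 11, 12, 14, 40])
26 → pile 7 (tops now [2, 5, 10, 11, 12, 14, 26])
8 → pile 3 (tops now [2, 5, 8, 11, 12, 14, 26])
33 → new pile 8 (tops now [2, 5, 8, 11, 12, 14, 26, 33])
Eight piles.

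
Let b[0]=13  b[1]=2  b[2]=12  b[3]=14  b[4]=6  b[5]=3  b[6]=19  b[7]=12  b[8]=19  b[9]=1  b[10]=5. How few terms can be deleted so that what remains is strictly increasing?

7

Fewest deletions = n − (longest strictly increasing subsequence).
Patience tails:
13 → extends → [13]
2 → replaces 13 → [2]
12 → extends → [2, 12]
14 → extends → [2, 12, 14]
6 → replaces 12 → [2, 6, 14]
3 → replaces 6 → [2, 3, 14]
19 → extends → [2, 3, 14, 19]
12 → replaces 14 → [2, 3, 12, 19]
19 → already a tail → [2, 3, 12, 19]
1 → replaces 2 → [1, 3, 12, 19]
5 → replaces 12 → [1, 3, 5, 19]
Longest strictly increasing subsequence has length 4, so deletions = 11 − 4 = 7.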